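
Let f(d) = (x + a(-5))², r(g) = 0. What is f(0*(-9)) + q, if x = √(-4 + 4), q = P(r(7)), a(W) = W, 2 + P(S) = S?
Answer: 23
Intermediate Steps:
P(S) = -2 + S
q = -2 (q = -2 + 0 = -2)
x = 0 (x = √0 = 0)
f(d) = 25 (f(d) = (0 - 5)² = (-5)² = 25)
f(0*(-9)) + q = 25 - 2 = 23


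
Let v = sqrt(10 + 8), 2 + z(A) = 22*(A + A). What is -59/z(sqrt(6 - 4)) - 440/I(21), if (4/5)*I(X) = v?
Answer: -59/1934 - 172139*sqrt(2)/2901 ≈ -83.947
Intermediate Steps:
z(A) = -2 + 44*A (z(A) = -2 + 22*(A + A) = -2 + 22*(2*A) = -2 + 44*A)
v = 3*sqrt(2) (v = sqrt(18) = 3*sqrt(2) ≈ 4.2426)
I(X) = 15*sqrt(2)/4 (I(X) = 5*(3*sqrt(2))/4 = 15*sqrt(2)/4)
-59/z(sqrt(6 - 4)) - 440/I(21) = -59/(-2 + 44*sqrt(6 - 4)) - 440*2*sqrt(2)/15 = -59/(-2 + 44*sqrt(2)) - 176*sqrt(2)/3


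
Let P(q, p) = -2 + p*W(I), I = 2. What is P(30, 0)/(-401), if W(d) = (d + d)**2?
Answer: 2/401 ≈ 0.0049875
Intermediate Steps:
W(d) = 4*d**2 (W(d) = (2*d)**2 = 4*d**2)
P(q, p) = -2 + 16*p (P(q, p) = -2 + p*(4*2**2) = -2 + p*(4*4) = -2 + p*16 = -2 + 16*p)
P(30, 0)/(-401) = (-2 + 16*0)/(-401) = (-2 + 0)*(-1/401) = -2*(-1/401) = 2/401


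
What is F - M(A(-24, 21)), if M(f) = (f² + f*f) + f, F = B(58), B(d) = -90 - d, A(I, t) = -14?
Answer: -526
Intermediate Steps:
F = -148 (F = -90 - 1*58 = -90 - 58 = -148)
M(f) = f + 2*f² (M(f) = (f² + f²) + f = 2*f² + f = f + 2*f²)
F - M(A(-24, 21)) = -148 - (-14)*(1 + 2*(-14)) = -148 - (-14)*(1 - 28) = -148 - (-14)*(-27) = -148 - 1*378 = -148 - 378 = -526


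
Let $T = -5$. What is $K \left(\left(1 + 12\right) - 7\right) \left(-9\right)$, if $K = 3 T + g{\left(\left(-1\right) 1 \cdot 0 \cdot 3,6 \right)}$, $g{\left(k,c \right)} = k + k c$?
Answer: $810$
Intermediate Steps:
$g{\left(k,c \right)} = k + c k$
$K = -15$ ($K = 3 \left(-5\right) + \left(-1\right) 1 \cdot 0 \cdot 3 \left(1 + 6\right) = -15 + \left(-1\right) 0 \cdot 3 \cdot 7 = -15 + 0 \cdot 3 \cdot 7 = -15 + 0 \cdot 7 = -15 + 0 = -15$)
$K \left(\left(1 + 12\right) - 7\right) \left(-9\right) = - 15 \left(\left(1 + 12\right) - 7\right) \left(-9\right) = - 15 \left(13 - 7\right) \left(-9\right) = \left(-15\right) 6 \left(-9\right) = \left(-90\right) \left(-9\right) = 810$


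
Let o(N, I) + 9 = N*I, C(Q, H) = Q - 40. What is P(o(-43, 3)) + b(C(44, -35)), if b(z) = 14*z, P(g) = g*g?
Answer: 19100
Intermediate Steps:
C(Q, H) = -40 + Q
o(N, I) = -9 + I*N (o(N, I) = -9 + N*I = -9 + I*N)
P(g) = g²
P(o(-43, 3)) + b(C(44, -35)) = (-9 + 3*(-43))² + 14*(-40 + 44) = (-9 - 129)² + 14*4 = (-138)² + 56 = 19044 + 56 = 19100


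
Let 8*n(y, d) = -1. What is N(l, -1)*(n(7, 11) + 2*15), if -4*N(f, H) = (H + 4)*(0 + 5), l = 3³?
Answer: -3585/32 ≈ -112.03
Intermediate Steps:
l = 27
n(y, d) = -⅛ (n(y, d) = (⅛)*(-1) = -⅛)
N(f, H) = -5 - 5*H/4 (N(f, H) = -(H + 4)*(0 + 5)/4 = -(4 + H)*5/4 = -(20 + 5*H)/4 = -5 - 5*H/4)
N(l, -1)*(n(7, 11) + 2*15) = (-5 - 5/4*(-1))*(-⅛ + 2*15) = (-5 + 5/4)*(-⅛ + 30) = -15/4*239/8 = -3585/32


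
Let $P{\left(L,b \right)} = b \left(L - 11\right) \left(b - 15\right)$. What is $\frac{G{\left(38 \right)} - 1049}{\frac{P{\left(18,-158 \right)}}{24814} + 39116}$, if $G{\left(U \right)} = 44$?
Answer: $- \frac{4156345}{161802627} \approx -0.025688$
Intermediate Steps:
$P{\left(L,b \right)} = b \left(-15 + b\right) \left(-11 + L\right)$ ($P{\left(L,b \right)} = b \left(-11 + L\right) \left(-15 + b\right) = b \left(-15 + b\right) \left(-11 + L\right)$)
$\frac{G{\left(38 \right)} - 1049}{\frac{P{\left(18,-158 \right)}}{24814} + 39116} = \frac{44 - 1049}{\frac{\left(-158\right) \left(165 - 270 - -1738 + 18 \left(-158\right)\right)}{24814} + 39116} = - \frac{1005}{- 158 \left(165 - 270 + 1738 - 2844\right) \frac{1}{24814} + 39116} = - \frac{1005}{\left(-158\right) \left(-1211\right) \frac{1}{24814} + 39116} = - \frac{1005}{191338 \cdot \frac{1}{24814} + 39116} = - \frac{1005}{\frac{95669}{12407} + 39116} = - \frac{1005}{\frac{485407881}{12407}} = \left(-1005\right) \frac{12407}{485407881} = - \frac{4156345}{161802627}$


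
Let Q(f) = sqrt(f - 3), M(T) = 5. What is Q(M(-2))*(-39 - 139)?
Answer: -178*sqrt(2) ≈ -251.73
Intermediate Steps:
Q(f) = sqrt(-3 + f)
Q(M(-2))*(-39 - 139) = sqrt(-3 + 5)*(-39 - 139) = sqrt(2)*(-178) = -178*sqrt(2)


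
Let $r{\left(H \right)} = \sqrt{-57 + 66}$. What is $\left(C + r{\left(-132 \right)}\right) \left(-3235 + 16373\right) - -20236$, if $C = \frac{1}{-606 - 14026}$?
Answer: $\frac{436392831}{7316} \approx 59649.0$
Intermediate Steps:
$r{\left(H \right)} = 3$ ($r{\left(H \right)} = \sqrt{9} = 3$)
$C = - \frac{1}{14632}$ ($C = \frac{1}{-14632} = - \frac{1}{14632} \approx -6.8343 \cdot 10^{-5}$)
$\left(C + r{\left(-132 \right)}\right) \left(-3235 + 16373\right) - -20236 = \left(- \frac{1}{14632} + 3\right) \left(-3235 + 16373\right) - -20236 = \frac{43895}{14632} \cdot 13138 + 20236 = \frac{288346255}{7316} + 20236 = \frac{436392831}{7316}$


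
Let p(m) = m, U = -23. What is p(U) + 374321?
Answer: 374298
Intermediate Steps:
p(U) + 374321 = -23 + 374321 = 374298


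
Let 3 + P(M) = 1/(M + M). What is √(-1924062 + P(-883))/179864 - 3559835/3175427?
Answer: -3559835/3175427 + I*√6000689264906/317639824 ≈ -1.1211 + 0.007712*I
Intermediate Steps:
P(M) = -3 + 1/(2*M) (P(M) = -3 + 1/(M + M) = -3 + 1/(2*M))
√(-1924062 + P(-883))/179864 - 3559835/3175427 = √(-1924062 + (-3 + (½)/(-883)))/179864 - 3559835/3175427 = √(-1924062 + (-3 + (½)*(-1/883)))*(1/179864) - 3559835*1/3175427 = √(-1924062 + (-3 - 1/1766))*(1/179864) - 3559835/3175427 = √(-1924062 - 5299/1766)*(1/179864) - 3559835/3175427 = √(-3397898791/1766)*(1/179864) - 3559835/3175427 = (I*√6000689264906/1766)*(1/179864) - 3559835/3175427 = I*√6000689264906/317639824 - 3559835/3175427 = -3559835/3175427 + I*√6000689264906/317639824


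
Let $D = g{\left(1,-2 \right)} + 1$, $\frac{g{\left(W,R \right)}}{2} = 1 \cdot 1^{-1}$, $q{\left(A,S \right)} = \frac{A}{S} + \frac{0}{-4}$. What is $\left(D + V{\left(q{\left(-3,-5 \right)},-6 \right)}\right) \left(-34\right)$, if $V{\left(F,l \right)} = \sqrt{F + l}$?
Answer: $-102 - \frac{102 i \sqrt{15}}{5} \approx -102.0 - 79.009 i$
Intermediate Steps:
$q{\left(A,S \right)} = \frac{A}{S}$ ($q{\left(A,S \right)} = \frac{A}{S} + 0 \left(- \frac{1}{4}\right) = \frac{A}{S} + 0 = \frac{A}{S}$)
$g{\left(W,R \right)} = 2$ ($g{\left(W,R \right)} = 2 \cdot 1 \cdot 1^{-1} = 2 \cdot 1 \cdot 1 = 2 \cdot 1 = 2$)
$D = 3$ ($D = 2 + 1 = 3$)
$\left(D + V{\left(q{\left(-3,-5 \right)},-6 \right)}\right) \left(-34\right) = \left(3 + \sqrt{- \frac{3}{-5} - 6}\right) \left(-34\right) = \left(3 + \sqrt{\left(-3\right) \left(- \frac{1}{5}\right) - 6}\right) \left(-34\right) = \left(3 + \sqrt{\frac{3}{5} - 6}\right) \left(-34\right) = \left(3 + \sqrt{- \frac{27}{5}}\right) \left(-34\right) = \left(3 + \frac{3 i \sqrt{15}}{5}\right) \left(-34\right) = -102 - \frac{102 i \sqrt{15}}{5}$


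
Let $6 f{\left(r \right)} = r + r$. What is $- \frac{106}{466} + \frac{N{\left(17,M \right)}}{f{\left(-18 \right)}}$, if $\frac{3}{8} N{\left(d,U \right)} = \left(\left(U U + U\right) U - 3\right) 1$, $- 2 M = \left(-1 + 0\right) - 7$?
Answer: $- \frac{72241}{2097} \approx -34.45$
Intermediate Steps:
$f{\left(r \right)} = \frac{r}{3}$ ($f{\left(r \right)} = \frac{r + r}{6} = \frac{2 r}{6} = \frac{r}{3}$)
$M = 4$ ($M = - \frac{\left(-1 + 0\right) - 7}{2} = - \frac{-1 - 7}{2} = \left(- \frac{1}{2}\right) \left(-8\right) = 4$)
$N{\left(d,U \right)} = -8 + \frac{8 U \left(U + U^{2}\right)}{3}$ ($N{\left(d,U \right)} = \frac{8 \left(\left(U U + U\right) U - 3\right) 1}{3} = \frac{8 \left(\left(U^{2} + U\right) U - 3\right) 1}{3} = \frac{8 \left(\left(U + U^{2}\right) U - 3\right) 1}{3} = \frac{8 \left(U \left(U + U^{2}\right) - 3\right) 1}{3} = \frac{8 \left(-3 + U \left(U + U^{2}\right)\right) 1}{3} = \frac{8 \left(-3 + U \left(U + U^{2}\right)\right)}{3} = -8 + \frac{8 U \left(U + U^{2}\right)}{3}$)
$- \frac{106}{466} + \frac{N{\left(17,M \right)}}{f{\left(-18 \right)}} = - \frac{106}{466} + \frac{-8 + \frac{8 \cdot 4^{2}}{3} + \frac{8 \cdot 4^{3}}{3}}{\frac{1}{3} \left(-18\right)} = \left(-106\right) \frac{1}{466} + \frac{-8 + \frac{8}{3} \cdot 16 + \frac{8}{3} \cdot 64}{-6} = - \frac{53}{233} + \left(-8 + \frac{128}{3} + \frac{512}{3}\right) \left(- \frac{1}{6}\right) = - \frac{53}{233} + \frac{616}{3} \left(- \frac{1}{6}\right) = - \frac{53}{233} - \frac{308}{9} = - \frac{72241}{2097}$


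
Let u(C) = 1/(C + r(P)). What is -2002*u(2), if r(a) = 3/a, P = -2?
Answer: -4004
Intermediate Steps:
u(C) = 1/(-3/2 + C) (u(C) = 1/(C + 3/(-2)) = 1/(C + 3*(-½)) = 1/(C - 3/2) = 1/(-3/2 + C))
-2002*u(2) = -4004/(-3 + 2*2) = -4004/(-3 + 4) = -4004/1 = -4004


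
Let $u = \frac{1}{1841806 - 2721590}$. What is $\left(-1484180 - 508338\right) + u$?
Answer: $- \frac{1752985456113}{879784} \approx -1.9925 \cdot 10^{6}$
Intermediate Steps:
$u = - \frac{1}{879784}$ ($u = \frac{1}{-879784} = - \frac{1}{879784} \approx -1.1366 \cdot 10^{-6}$)
$\left(-1484180 - 508338\right) + u = \left(-1484180 - 508338\right) - \frac{1}{879784} = -1992518 - \frac{1}{879784} = - \frac{1752985456113}{879784}$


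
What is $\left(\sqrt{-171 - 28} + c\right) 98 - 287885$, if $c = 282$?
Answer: $-260249 + 98 i \sqrt{199} \approx -2.6025 \cdot 10^{5} + 1382.5 i$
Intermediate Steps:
$\left(\sqrt{-171 - 28} + c\right) 98 - 287885 = \left(\sqrt{-171 - 28} + 282\right) 98 - 287885 = \left(\sqrt{-199} + 282\right) 98 - 287885 = \left(i \sqrt{199} + 282\right) 98 - 287885 = \left(282 + i \sqrt{199}\right) 98 - 287885 = \left(27636 + 98 i \sqrt{199}\right) - 287885 = -260249 + 98 i \sqrt{199}$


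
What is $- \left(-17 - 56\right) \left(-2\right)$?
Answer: $-146$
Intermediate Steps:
$- \left(-17 - 56\right) \left(-2\right) = - \left(-73\right) \left(-2\right) = \left(-1\right) 146 = -146$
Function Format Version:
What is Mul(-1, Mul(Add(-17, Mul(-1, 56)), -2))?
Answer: -146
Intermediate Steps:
Mul(-1, Mul(Add(-17, Mul(-1, 56)), -2)) = Mul(-1, Mul(Add(-17, -56), -2)) = Mul(-1, Mul(-73, -2)) = Mul(-1, 146) = -146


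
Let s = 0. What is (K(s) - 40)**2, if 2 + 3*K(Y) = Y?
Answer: 14884/9 ≈ 1653.8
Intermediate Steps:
K(Y) = -2/3 + Y/3
(K(s) - 40)**2 = ((-2/3 + (1/3)*0) - 40)**2 = ((-2/3 + 0) - 40)**2 = (-2/3 - 40)**2 = (-122/3)**2 = 14884/9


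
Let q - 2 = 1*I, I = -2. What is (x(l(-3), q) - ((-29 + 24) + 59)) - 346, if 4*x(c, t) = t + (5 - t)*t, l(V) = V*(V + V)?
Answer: -400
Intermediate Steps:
l(V) = 2*V**2 (l(V) = V*(2*V) = 2*V**2)
q = 0 (q = 2 + 1*(-2) = 2 - 2 = 0)
x(c, t) = t/4 + t*(5 - t)/4 (x(c, t) = (t + (5 - t)*t)/4 = (t + t*(5 - t))/4 = t/4 + t*(5 - t)/4)
(x(l(-3), q) - ((-29 + 24) + 59)) - 346 = ((1/4)*0*(6 - 1*0) - ((-29 + 24) + 59)) - 346 = ((1/4)*0*(6 + 0) - (-5 + 59)) - 346 = ((1/4)*0*6 - 1*54) - 346 = (0 - 54) - 346 = -54 - 346 = -400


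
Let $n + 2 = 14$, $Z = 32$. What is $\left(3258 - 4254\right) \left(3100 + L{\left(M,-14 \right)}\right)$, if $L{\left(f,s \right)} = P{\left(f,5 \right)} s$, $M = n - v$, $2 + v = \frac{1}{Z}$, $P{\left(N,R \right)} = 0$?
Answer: $-3087600$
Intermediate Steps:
$n = 12$ ($n = -2 + 14 = 12$)
$v = - \frac{63}{32}$ ($v = -2 + \frac{1}{32} = - \frac{63}{32} \approx -1.9688$)
$M = \frac{447}{32}$ ($M = 12 - - \frac{63}{32} = 12 + \frac{63}{32} = \frac{447}{32} \approx 13.969$)
$L{\left(f,s \right)} = 0$ ($L{\left(f,s \right)} = 0 s = 0$)
$\left(3258 - 4254\right) \left(3100 + L{\left(M,-14 \right)}\right) = \left(3258 - 4254\right) \left(3100 + 0\right) = \left(-996\right) 3100 = -3087600$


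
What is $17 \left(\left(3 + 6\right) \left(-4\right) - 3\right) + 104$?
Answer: $-559$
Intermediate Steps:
$17 \left(\left(3 + 6\right) \left(-4\right) - 3\right) + 104 = 17 \left(9 \left(-4\right) - 3\right) + 104 = 17 \left(-36 - 3\right) + 104 = 17 \left(-39\right) + 104 = -663 + 104 = -559$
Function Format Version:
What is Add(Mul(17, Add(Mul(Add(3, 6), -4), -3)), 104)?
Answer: -559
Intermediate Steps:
Add(Mul(17, Add(Mul(Add(3, 6), -4), -3)), 104) = Add(Mul(17, Add(Mul(9, -4), -3)), 104) = Add(Mul(17, Add(-36, -3)), 104) = Add(Mul(17, -39), 104) = Add(-663, 104) = -559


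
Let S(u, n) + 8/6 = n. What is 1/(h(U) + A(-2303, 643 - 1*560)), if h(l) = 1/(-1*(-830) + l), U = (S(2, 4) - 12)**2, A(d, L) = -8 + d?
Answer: -8254/19074985 ≈ -0.00043271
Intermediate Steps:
S(u, n) = -4/3 + n
U = 784/9 (U = ((-4/3 + 4) - 12)**2 = (8/3 - 12)**2 = (-28/3)**2 = 784/9 ≈ 87.111)
h(l) = 1/(830 + l)
1/(h(U) + A(-2303, 643 - 1*560)) = 1/(1/(830 + 784/9) + (-8 - 2303)) = 1/(1/(8254/9) - 2311) = 1/(9/8254 - 2311) = 1/(-19074985/8254) = -8254/19074985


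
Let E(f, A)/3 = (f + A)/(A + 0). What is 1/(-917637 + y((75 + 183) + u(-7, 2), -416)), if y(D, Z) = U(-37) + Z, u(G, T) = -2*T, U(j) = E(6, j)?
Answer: -37/33967868 ≈ -1.0893e-6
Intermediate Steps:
E(f, A) = 3*(A + f)/A (E(f, A) = 3*((f + A)/(A + 0)) = 3*((A + f)/A) = 3*(A + f)/A)
U(j) = 3 + 18/j (U(j) = 3 + 3*6/j = 3 + 18/j)
y(D, Z) = 93/37 + Z (y(D, Z) = (3 + 18/(-37)) + Z = (3 + 18*(-1/37)) + Z = (3 - 18/37) + Z = 93/37 + Z)
1/(-917637 + y((75 + 183) + u(-7, 2), -416)) = 1/(-917637 + (93/37 - 416)) = 1/(-917637 - 15299/37) = 1/(-33967868/37) = -37/33967868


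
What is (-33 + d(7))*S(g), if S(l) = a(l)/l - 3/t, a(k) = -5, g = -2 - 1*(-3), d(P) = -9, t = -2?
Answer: 147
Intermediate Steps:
g = 1 (g = -2 + 3 = 1)
S(l) = 3/2 - 5/l (S(l) = -5/l - 3/(-2) = -5/l - 3*(-1/2) = -5/l + 3/2 = 3/2 - 5/l)
(-33 + d(7))*S(g) = (-33 - 9)*(3/2 - 5/1) = -42*(3/2 - 5*1) = -42*(3/2 - 5) = -42*(-7/2) = 147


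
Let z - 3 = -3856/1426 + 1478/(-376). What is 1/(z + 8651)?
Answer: 134044/1159127405 ≈ 0.00011564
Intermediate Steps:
z = -487239/134044 (z = 3 + (-3856/1426 + 1478/(-376)) = 3 + (-3856*1/1426 + 1478*(-1/376)) = 3 + (-1928/713 - 739/188) = 3 - 889371/134044 = -487239/134044 ≈ -3.6349)
1/(z + 8651) = 1/(-487239/134044 + 8651) = 1/(1159127405/134044) = 134044/1159127405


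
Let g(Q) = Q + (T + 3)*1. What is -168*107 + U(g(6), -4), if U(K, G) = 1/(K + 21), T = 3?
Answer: -593207/33 ≈ -17976.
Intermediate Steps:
g(Q) = 6 + Q (g(Q) = Q + (3 + 3)*1 = Q + 6*1 = Q + 6 = 6 + Q)
U(K, G) = 1/(21 + K)
-168*107 + U(g(6), -4) = -168*107 + 1/(21 + (6 + 6)) = -17976 + 1/(21 + 12) = -17976 + 1/33 = -593207/33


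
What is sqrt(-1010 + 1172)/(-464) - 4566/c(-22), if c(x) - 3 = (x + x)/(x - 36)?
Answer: -132414/109 - 9*sqrt(2)/464 ≈ -1214.8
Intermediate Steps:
c(x) = 3 + 2*x/(-36 + x) (c(x) = 3 + (x + x)/(x - 36) = 3 + (2*x)/(-36 + x) = 3 + 2*x/(-36 + x))
sqrt(-1010 + 1172)/(-464) - 4566/c(-22) = sqrt(-1010 + 1172)/(-464) - 4566*(-36 - 22)/(-108 + 5*(-22)) = sqrt(162)*(-1/464) - 4566*(-58/(-108 - 110)) = (9*sqrt(2))*(-1/464) - 4566/((-1/58*(-218))) = -9*sqrt(2)/464 - 4566/109/29 = -9*sqrt(2)/464 - 4566*29/109 = -9*sqrt(2)/464 - 132414/109 = -132414/109 - 9*sqrt(2)/464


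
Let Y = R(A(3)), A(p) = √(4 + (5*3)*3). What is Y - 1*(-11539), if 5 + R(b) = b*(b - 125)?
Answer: 10708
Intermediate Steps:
A(p) = 7 (A(p) = √(4 + 15*3) = √(4 + 45) = √49 = 7)
R(b) = -5 + b*(-125 + b) (R(b) = -5 + b*(b - 125) = -5 + b*(-125 + b))
Y = -831 (Y = -5 + 7² - 125*7 = -5 + 49 - 875 = -831)
Y - 1*(-11539) = -831 - 1*(-11539) = -831 + 11539 = 10708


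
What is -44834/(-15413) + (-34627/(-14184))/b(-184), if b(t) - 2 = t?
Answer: 115204727041/39788474544 ≈ 2.8954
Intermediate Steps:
b(t) = 2 + t
-44834/(-15413) + (-34627/(-14184))/b(-184) = -44834/(-15413) + (-34627/(-14184))/(2 - 184) = -44834*(-1/15413) - 34627*(-1/14184)/(-182) = 44834/15413 + (34627/14184)*(-1/182) = 44834/15413 - 34627/2581488 = 115204727041/39788474544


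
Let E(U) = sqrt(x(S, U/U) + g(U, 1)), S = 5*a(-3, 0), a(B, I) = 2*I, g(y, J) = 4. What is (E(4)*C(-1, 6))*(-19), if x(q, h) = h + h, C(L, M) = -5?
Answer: 95*sqrt(6) ≈ 232.70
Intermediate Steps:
S = 0 (S = 5*(2*0) = 5*0 = 0)
x(q, h) = 2*h
E(U) = sqrt(6) (E(U) = sqrt(2*(U/U) + 4) = sqrt(2*1 + 4) = sqrt(2 + 4) = sqrt(6))
(E(4)*C(-1, 6))*(-19) = (sqrt(6)*(-5))*(-19) = -5*sqrt(6)*(-19) = 95*sqrt(6)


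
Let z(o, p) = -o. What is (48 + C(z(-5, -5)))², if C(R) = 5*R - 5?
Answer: 4624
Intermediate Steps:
C(R) = -5 + 5*R
(48 + C(z(-5, -5)))² = (48 + (-5 + 5*(-1*(-5))))² = (48 + (-5 + 5*5))² = (48 + (-5 + 25))² = (48 + 20)² = 68² = 4624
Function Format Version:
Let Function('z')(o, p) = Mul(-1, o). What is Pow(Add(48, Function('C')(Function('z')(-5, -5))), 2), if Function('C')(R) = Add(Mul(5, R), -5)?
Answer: 4624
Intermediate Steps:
Function('C')(R) = Add(-5, Mul(5, R))
Pow(Add(48, Function('C')(Function('z')(-5, -5))), 2) = Pow(Add(48, Add(-5, Mul(5, Mul(-1, -5)))), 2) = Pow(Add(48, Add(-5, Mul(5, 5))), 2) = Pow(Add(48, Add(-5, 25)), 2) = Pow(Add(48, 20), 2) = Pow(68, 2) = 4624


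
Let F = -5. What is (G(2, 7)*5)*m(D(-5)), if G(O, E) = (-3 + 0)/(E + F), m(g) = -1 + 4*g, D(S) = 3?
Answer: -165/2 ≈ -82.500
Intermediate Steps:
G(O, E) = -3/(-5 + E) (G(O, E) = (-3 + 0)/(E - 5) = -3/(-5 + E))
(G(2, 7)*5)*m(D(-5)) = (-3/(-5 + 7)*5)*(-1 + 4*3) = (-3/2*5)*(-1 + 12) = (-3*1/2*5)*11 = -3/2*5*11 = -15/2*11 = -165/2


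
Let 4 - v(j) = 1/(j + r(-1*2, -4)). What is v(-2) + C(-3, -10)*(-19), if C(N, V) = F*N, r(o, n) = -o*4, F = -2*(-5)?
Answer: 3443/6 ≈ 573.83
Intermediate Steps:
F = 10
r(o, n) = -4*o
C(N, V) = 10*N
v(j) = 4 - 1/(8 + j) (v(j) = 4 - 1/(j - (-4)*2) = 4 - 1/(j - 4*(-2)) = 4 - 1/(j + 8) = 4 - 1/(8 + j))
v(-2) + C(-3, -10)*(-19) = (31 + 4*(-2))/(8 - 2) + (10*(-3))*(-19) = (31 - 8)/6 - 30*(-19) = (⅙)*23 + 570 = 23/6 + 570 = 3443/6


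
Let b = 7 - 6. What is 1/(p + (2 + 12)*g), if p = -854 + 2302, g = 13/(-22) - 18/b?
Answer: 11/13065 ≈ 0.00084194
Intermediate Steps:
b = 1
g = -409/22 (g = 13/(-22) - 18/1 = 13*(-1/22) - 18*1 = -13/22 - 18 = -409/22 ≈ -18.591)
p = 1448
1/(p + (2 + 12)*g) = 1/(1448 + (2 + 12)*(-409/22)) = 1/(1448 + 14*(-409/22)) = 1/(1448 - 2863/11) = 1/(13065/11) = 11/13065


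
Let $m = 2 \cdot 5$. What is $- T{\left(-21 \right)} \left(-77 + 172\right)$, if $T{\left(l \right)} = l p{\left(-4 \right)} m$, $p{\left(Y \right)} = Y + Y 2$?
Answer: $-239400$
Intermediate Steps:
$p{\left(Y \right)} = 3 Y$ ($p{\left(Y \right)} = Y + 2 Y = 3 Y$)
$m = 10$
$T{\left(l \right)} = - 120 l$ ($T{\left(l \right)} = l 3 \left(-4\right) 10 = l \left(-12\right) 10 = - 12 l 10 = - 120 l$)
$- T{\left(-21 \right)} \left(-77 + 172\right) = - \left(-120\right) \left(-21\right) \left(-77 + 172\right) = - 2520 \cdot 95 = \left(-1\right) 239400 = -239400$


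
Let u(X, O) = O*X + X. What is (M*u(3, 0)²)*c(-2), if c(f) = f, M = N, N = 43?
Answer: -774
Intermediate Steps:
M = 43
u(X, O) = X + O*X
(M*u(3, 0)²)*c(-2) = (43*(3*(1 + 0))²)*(-2) = (43*(3*1)²)*(-2) = (43*3²)*(-2) = (43*9)*(-2) = 387*(-2) = -774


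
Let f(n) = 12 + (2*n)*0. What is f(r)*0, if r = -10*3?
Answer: 0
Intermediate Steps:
r = -30
f(n) = 12 (f(n) = 12 + 0 = 12)
f(r)*0 = 12*0 = 0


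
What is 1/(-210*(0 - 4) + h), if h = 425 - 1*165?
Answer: 1/1100 ≈ 0.00090909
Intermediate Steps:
h = 260 (h = 425 - 165 = 260)
1/(-210*(0 - 4) + h) = 1/(-210*(0 - 4) + 260) = 1/(-210*(-4) + 260) = 1/(840 + 260) = 1/1100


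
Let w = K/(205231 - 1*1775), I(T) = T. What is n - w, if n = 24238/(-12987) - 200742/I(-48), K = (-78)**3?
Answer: 690724358299/165142692 ≈ 4182.6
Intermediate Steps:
K = -474552
n = 434312155/103896 (n = 24238/(-12987) - 200742/(-48) = 24238*(-1/12987) - 200742*(-1/48) = -24238/12987 + 33457/8 = 434312155/103896 ≈ 4180.3)
w = -59319/25432 (w = -474552/(205231 - 1*1775) = -474552/(205231 - 1775) = -474552/203456 = -474552*1/203456 = -59319/25432 ≈ -2.3325)
n - w = 434312155/103896 - 1*(-59319/25432) = 434312155/103896 + 59319/25432 = 690724358299/165142692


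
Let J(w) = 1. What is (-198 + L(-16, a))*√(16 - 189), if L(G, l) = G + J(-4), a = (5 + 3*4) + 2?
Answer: -213*I*√173 ≈ -2801.6*I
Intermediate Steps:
a = 19 (a = (5 + 12) + 2 = 17 + 2 = 19)
L(G, l) = 1 + G (L(G, l) = G + 1 = 1 + G)
(-198 + L(-16, a))*√(16 - 189) = (-198 + (1 - 16))*√(16 - 189) = (-198 - 15)*√(-173) = -213*I*√173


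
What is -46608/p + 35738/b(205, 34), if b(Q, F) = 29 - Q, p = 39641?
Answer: -712446533/3488408 ≈ -204.23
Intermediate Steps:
-46608/p + 35738/b(205, 34) = -46608/39641 + 35738/(29 - 1*205) = -46608*1/39641 + 35738/(29 - 205) = -46608/39641 + 35738/(-176) = -46608/39641 + 35738*(-1/176) = -46608/39641 - 17869/88 = -712446533/3488408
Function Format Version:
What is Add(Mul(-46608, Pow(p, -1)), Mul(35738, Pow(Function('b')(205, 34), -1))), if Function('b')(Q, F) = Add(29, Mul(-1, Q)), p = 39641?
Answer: Rational(-712446533, 3488408) ≈ -204.23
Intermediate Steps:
Add(Mul(-46608, Pow(p, -1)), Mul(35738, Pow(Function('b')(205, 34), -1))) = Add(Mul(-46608, Pow(39641, -1)), Mul(35738, Pow(Add(29, Mul(-1, 205)), -1))) = Add(Mul(-46608, Rational(1, 39641)), Mul(35738, Pow(Add(29, -205), -1))) = Add(Rational(-46608, 39641), Mul(35738, Pow(-176, -1))) = Add(Rational(-46608, 39641), Mul(35738, Rational(-1, 176))) = Add(Rational(-46608, 39641), Rational(-17869, 88)) = Rational(-712446533, 3488408)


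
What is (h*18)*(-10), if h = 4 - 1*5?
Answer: 180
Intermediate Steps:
h = -1 (h = 4 - 5 = -1)
(h*18)*(-10) = -1*18*(-10) = -18*(-10) = 180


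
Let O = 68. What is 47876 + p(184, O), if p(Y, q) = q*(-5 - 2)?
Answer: 47400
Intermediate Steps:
p(Y, q) = -7*q (p(Y, q) = q*(-7) = -7*q)
47876 + p(184, O) = 47876 - 7*68 = 47876 - 476 = 47400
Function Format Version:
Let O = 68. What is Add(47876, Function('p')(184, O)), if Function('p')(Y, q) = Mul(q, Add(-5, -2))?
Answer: 47400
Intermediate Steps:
Function('p')(Y, q) = Mul(-7, q) (Function('p')(Y, q) = Mul(q, -7) = Mul(-7, q))
Add(47876, Function('p')(184, O)) = Add(47876, Mul(-7, 68)) = Add(47876, -476) = 47400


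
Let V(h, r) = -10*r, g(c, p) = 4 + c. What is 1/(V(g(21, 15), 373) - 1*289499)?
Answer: -1/293229 ≈ -3.4103e-6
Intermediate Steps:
1/(V(g(21, 15), 373) - 1*289499) = 1/(-10*373 - 1*289499) = 1/(-3730 - 289499) = 1/(-293229) = -1/293229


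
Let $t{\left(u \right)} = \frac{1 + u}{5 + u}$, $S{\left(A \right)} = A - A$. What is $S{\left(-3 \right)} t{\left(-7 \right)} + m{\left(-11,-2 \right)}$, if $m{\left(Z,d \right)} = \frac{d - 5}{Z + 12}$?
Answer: $-7$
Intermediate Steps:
$S{\left(A \right)} = 0$
$t{\left(u \right)} = \frac{1 + u}{5 + u}$
$m{\left(Z,d \right)} = \frac{-5 + d}{12 + Z}$
$S{\left(-3 \right)} t{\left(-7 \right)} + m{\left(-11,-2 \right)} = 0 \frac{1 - 7}{5 - 7} + \frac{-5 - 2}{12 - 11} = 0 \frac{1}{-2} \left(-6\right) + 1^{-1} \left(-7\right) = 0 \left(\left(- \frac{1}{2}\right) \left(-6\right)\right) + 1 \left(-7\right) = 0 \cdot 3 - 7 = 0 - 7 = -7$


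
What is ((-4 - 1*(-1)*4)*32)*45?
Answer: 0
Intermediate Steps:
((-4 - 1*(-1)*4)*32)*45 = ((-4 + 1*4)*32)*45 = ((-4 + 4)*32)*45 = (0*32)*45 = 0*45 = 0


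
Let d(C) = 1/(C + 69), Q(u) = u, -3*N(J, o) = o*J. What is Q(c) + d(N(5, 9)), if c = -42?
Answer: -2267/54 ≈ -41.982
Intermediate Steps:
N(J, o) = -J*o/3 (N(J, o) = -o*J/3 = -J*o/3)
d(C) = 1/(69 + C)
Q(c) + d(N(5, 9)) = -42 + 1/(69 - ⅓*5*9) = -42 + 1/(69 - 15) = -42 + 1/54 = -2267/54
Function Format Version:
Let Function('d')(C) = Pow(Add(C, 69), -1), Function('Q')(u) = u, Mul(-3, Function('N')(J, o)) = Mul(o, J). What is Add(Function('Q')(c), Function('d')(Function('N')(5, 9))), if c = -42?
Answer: Rational(-2267, 54) ≈ -41.982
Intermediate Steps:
Function('N')(J, o) = Mul(Rational(-1, 3), J, o) (Function('N')(J, o) = Mul(Rational(-1, 3), Mul(o, J)) = Mul(Rational(-1, 3), Mul(J, o)) = Mul(Rational(-1, 3), J, o))
Function('d')(C) = Pow(Add(69, C), -1)
Add(Function('Q')(c), Function('d')(Function('N')(5, 9))) = Add(-42, Pow(Add(69, Mul(Rational(-1, 3), 5, 9)), -1)) = Add(-42, Pow(Add(69, -15), -1)) = Add(-42, Pow(54, -1)) = Add(-42, Rational(1, 54)) = Rational(-2267, 54)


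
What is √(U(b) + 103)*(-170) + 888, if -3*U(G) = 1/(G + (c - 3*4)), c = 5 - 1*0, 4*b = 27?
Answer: 888 - 170*√939/3 ≈ -848.44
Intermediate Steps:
b = 27/4 (b = (¼)*27 = 27/4 ≈ 6.7500)
c = 5 (c = 5 + 0 = 5)
U(G) = -1/(3*(-7 + G)) (U(G) = -1/(3*(G + (5 - 3*4))) = -1/(3*(G + (5 - 12))) = -1/(3*(G - 7)) = -1/(3*(-7 + G)))
√(U(b) + 103)*(-170) + 888 = √(-1/(-21 + 3*(27/4)) + 103)*(-170) + 888 = √(-1/(-21 + 81/4) + 103)*(-170) + 888 = √(-1/(-¾) + 103)*(-170) + 888 = √(-1*(-4/3) + 103)*(-170) + 888 = √(4/3 + 103)*(-170) + 888 = √(313/3)*(-170) + 888 = (√939/3)*(-170) + 888 = -170*√939/3 + 888 = 888 - 170*√939/3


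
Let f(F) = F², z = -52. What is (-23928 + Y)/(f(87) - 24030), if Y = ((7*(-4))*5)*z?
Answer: 16648/16461 ≈ 1.0114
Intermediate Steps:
Y = 7280 (Y = ((7*(-4))*5)*(-52) = -28*5*(-52) = -140*(-52) = 7280)
(-23928 + Y)/(f(87) - 24030) = (-23928 + 7280)/(87² - 24030) = -16648/(7569 - 24030) = -16648/(-16461) = -16648*(-1/16461) = 16648/16461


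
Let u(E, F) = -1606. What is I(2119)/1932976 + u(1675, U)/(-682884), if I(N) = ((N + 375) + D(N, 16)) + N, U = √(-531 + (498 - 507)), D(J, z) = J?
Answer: 481345909/82499898924 ≈ 0.0058345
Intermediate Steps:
U = 6*I*√15 (U = √(-531 - 9) = √(-540) = 6*I*√15 ≈ 23.238*I)
I(N) = 375 + 3*N (I(N) = ((N + 375) + N) + N = ((375 + N) + N) + N = (375 + 2*N) + N = 375 + 3*N)
I(2119)/1932976 + u(1675, U)/(-682884) = (375 + 3*2119)/1932976 - 1606/(-682884) = (375 + 6357)*(1/1932976) - 1606*(-1/682884) = 6732*(1/1932976) + 803/341442 = 1683/483244 + 803/341442 = 481345909/82499898924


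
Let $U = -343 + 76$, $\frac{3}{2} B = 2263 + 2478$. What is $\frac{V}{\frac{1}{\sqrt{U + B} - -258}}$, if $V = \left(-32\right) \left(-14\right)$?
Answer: $115584 + \frac{448 \sqrt{26043}}{3} \approx 1.3968 \cdot 10^{5}$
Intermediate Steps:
$B = \frac{9482}{3}$ ($B = \frac{2 \left(2263 + 2478\right)}{3} = \frac{2}{3} \cdot 4741 = \frac{9482}{3} \approx 3160.7$)
$U = -267$
$V = 448$
$\frac{V}{\frac{1}{\sqrt{U + B} - -258}} = \frac{448}{\frac{1}{\sqrt{-267 + \frac{9482}{3}} - -258}} = \frac{448}{\frac{1}{\sqrt{\frac{8681}{3}} + 258}} = \frac{448}{\frac{1}{\frac{\sqrt{26043}}{3} + 258}} = \frac{448}{\frac{1}{258 + \frac{\sqrt{26043}}{3}}} = 448 \left(258 + \frac{\sqrt{26043}}{3}\right) = 115584 + \frac{448 \sqrt{26043}}{3}$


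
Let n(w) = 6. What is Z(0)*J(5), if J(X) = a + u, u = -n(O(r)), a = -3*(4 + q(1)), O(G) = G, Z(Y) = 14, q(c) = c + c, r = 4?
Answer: -336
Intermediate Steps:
q(c) = 2*c
a = -18 (a = -3*(4 + 2*1) = -3*(4 + 2) = -3*6 = -18)
u = -6 (u = -1*6 = -6)
J(X) = -24 (J(X) = -18 - 6 = -24)
Z(0)*J(5) = 14*(-24) = -336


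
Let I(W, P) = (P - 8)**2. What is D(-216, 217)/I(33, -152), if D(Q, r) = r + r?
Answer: 217/12800 ≈ 0.016953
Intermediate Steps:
I(W, P) = (-8 + P)**2
D(Q, r) = 2*r
D(-216, 217)/I(33, -152) = (2*217)/((-8 - 152)**2) = 434/((-160)**2) = 434/25600 = 434*(1/25600) = 217/12800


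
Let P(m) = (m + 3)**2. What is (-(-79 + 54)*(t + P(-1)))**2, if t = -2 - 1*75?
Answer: 3330625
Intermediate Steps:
t = -77 (t = -2 - 75 = -77)
P(m) = (3 + m)**2
(-(-79 + 54)*(t + P(-1)))**2 = (-(-79 + 54)*(-77 + (3 - 1)**2))**2 = (-(-25)*(-77 + 2**2))**2 = (-(-25)*(-77 + 4))**2 = (-(-25)*(-73))**2 = (-1*1825)**2 = (-1825)**2 = 3330625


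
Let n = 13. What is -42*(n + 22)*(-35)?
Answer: 51450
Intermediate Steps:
-42*(n + 22)*(-35) = -42*(13 + 22)*(-35) = -42*35*(-35) = -1470*(-35) = 51450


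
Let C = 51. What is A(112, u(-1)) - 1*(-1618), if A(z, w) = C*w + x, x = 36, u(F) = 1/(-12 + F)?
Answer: 21451/13 ≈ 1650.1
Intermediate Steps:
A(z, w) = 36 + 51*w (A(z, w) = 51*w + 36 = 36 + 51*w)
A(112, u(-1)) - 1*(-1618) = (36 + 51/(-12 - 1)) - 1*(-1618) = (36 + 51/(-13)) + 1618 = (36 + 51*(-1/13)) + 1618 = (36 - 51/13) + 1618 = 417/13 + 1618 = 21451/13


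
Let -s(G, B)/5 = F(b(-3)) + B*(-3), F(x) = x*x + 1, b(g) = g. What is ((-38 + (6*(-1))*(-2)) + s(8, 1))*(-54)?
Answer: 3294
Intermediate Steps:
F(x) = 1 + x**2 (F(x) = x**2 + 1 = 1 + x**2)
s(G, B) = -50 + 15*B (s(G, B) = -5*((1 + (-3)**2) + B*(-3)) = -5*((1 + 9) - 3*B) = -5*(10 - 3*B) = -50 + 15*B)
((-38 + (6*(-1))*(-2)) + s(8, 1))*(-54) = ((-38 + (6*(-1))*(-2)) + (-50 + 15*1))*(-54) = ((-38 - 6*(-2)) + (-50 + 15))*(-54) = ((-38 + 12) - 35)*(-54) = (-26 - 35)*(-54) = -61*(-54) = 3294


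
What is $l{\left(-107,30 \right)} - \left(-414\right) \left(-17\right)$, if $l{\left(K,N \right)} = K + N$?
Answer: $-7115$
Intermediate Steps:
$l{\left(-107,30 \right)} - \left(-414\right) \left(-17\right) = \left(-107 + 30\right) - \left(-414\right) \left(-17\right) = -77 - 7038 = -7115$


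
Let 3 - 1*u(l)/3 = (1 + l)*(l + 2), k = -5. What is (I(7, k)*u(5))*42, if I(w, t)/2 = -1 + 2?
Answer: -9828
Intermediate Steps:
I(w, t) = 2 (I(w, t) = 2*(-1 + 2) = 2*1 = 2)
u(l) = 9 - 3*(1 + l)*(2 + l) (u(l) = 9 - 3*(1 + l)*(l + 2) = 9 - 3*(1 + l)*(2 + l))
(I(7, k)*u(5))*42 = (2*(3 - 9*5 - 3*5**2))*42 = (2*(3 - 45 - 3*25))*42 = (2*(3 - 45 - 75))*42 = (2*(-117))*42 = -234*42 = -9828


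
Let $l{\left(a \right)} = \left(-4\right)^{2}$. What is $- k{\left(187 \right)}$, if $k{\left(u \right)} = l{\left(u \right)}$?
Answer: $-16$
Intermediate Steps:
$l{\left(a \right)} = 16$
$k{\left(u \right)} = 16$
$- k{\left(187 \right)} = \left(-1\right) 16 = -16$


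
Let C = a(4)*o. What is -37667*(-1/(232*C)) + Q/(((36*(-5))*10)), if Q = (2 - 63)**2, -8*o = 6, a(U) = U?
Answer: -1466467/26100 ≈ -56.186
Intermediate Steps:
o = -3/4 (o = -1/8*6 = -3/4 ≈ -0.75000)
C = -3 (C = 4*(-3/4) = -3)
Q = 3721 (Q = (-61)**2 = 3721)
-37667*(-1/(232*C)) + Q/(((36*(-5))*10)) = -37667/(-29*8*(-3)) + 3721/(((36*(-5))*10)) = -37667/((-232*(-3))) + 3721/((-180*10)) = -37667/696 + 3721/(-1800) = -37667*1/696 + 3721*(-1/1800) = -37667/696 - 3721/1800 = -1466467/26100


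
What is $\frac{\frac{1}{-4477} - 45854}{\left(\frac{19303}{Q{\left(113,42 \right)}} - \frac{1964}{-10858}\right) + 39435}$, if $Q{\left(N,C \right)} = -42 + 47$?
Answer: $- \frac{5572552505055}{5261656802644} \approx -1.0591$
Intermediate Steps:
$Q{\left(N,C \right)} = 5$
$\frac{\frac{1}{-4477} - 45854}{\left(\frac{19303}{Q{\left(113,42 \right)}} - \frac{1964}{-10858}\right) + 39435} = \frac{\frac{1}{-4477} - 45854}{\left(\frac{19303}{5} - \frac{1964}{-10858}\right) + 39435} = \frac{- \frac{1}{4477} - 45854}{\left(19303 \cdot \frac{1}{5} - - \frac{982}{5429}\right) + 39435} = - \frac{205288359}{4477 \left(\left(\frac{19303}{5} + \frac{982}{5429}\right) + 39435\right)} = - \frac{205288359}{4477 \left(\frac{104800897}{27145} + 39435\right)} = - \frac{205288359}{4477 \cdot \frac{1175263972}{27145}} = \left(- \frac{205288359}{4477}\right) \frac{27145}{1175263972} = - \frac{5572552505055}{5261656802644}$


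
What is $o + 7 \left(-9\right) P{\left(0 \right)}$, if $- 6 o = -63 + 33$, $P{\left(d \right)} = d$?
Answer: $5$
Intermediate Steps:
$o = 5$ ($o = - \frac{-63 + 33}{6} = \left(- \frac{1}{6}\right) \left(-30\right) = 5$)
$o + 7 \left(-9\right) P{\left(0 \right)} = 5 + 7 \left(-9\right) 0 = 5 - 0 = 5 + 0 = 5$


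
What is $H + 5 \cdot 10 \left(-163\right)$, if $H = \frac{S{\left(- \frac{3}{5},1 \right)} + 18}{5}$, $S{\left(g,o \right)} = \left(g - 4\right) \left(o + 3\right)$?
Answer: $- \frac{203752}{25} \approx -8150.1$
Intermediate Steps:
$S{\left(g,o \right)} = \left(-4 + g\right) \left(3 + o\right)$
$H = - \frac{2}{25}$ ($H = \frac{\left(-12 - 4 + 3 \left(- \frac{3}{5}\right) + - \frac{3}{5} \cdot 1\right) + 18}{5} = \frac{\left(-12 - 4 + 3 \left(\left(-3\right) \frac{1}{5}\right) + \left(-3\right) \frac{1}{5} \cdot 1\right) + 18}{5} = \frac{\left(-12 - 4 + 3 \left(- \frac{3}{5}\right) - \frac{3}{5}\right) + 18}{5} = \frac{\left(-12 - 4 - \frac{9}{5} - \frac{3}{5}\right) + 18}{5} = \frac{- \frac{92}{5} + 18}{5} = \frac{1}{5} \left(- \frac{2}{5}\right) = - \frac{2}{25} \approx -0.08$)
$H + 5 \cdot 10 \left(-163\right) = - \frac{2}{25} + 5 \cdot 10 \left(-163\right) = - \frac{2}{25} + 50 \left(-163\right) = - \frac{2}{25} - 8150 = - \frac{203752}{25}$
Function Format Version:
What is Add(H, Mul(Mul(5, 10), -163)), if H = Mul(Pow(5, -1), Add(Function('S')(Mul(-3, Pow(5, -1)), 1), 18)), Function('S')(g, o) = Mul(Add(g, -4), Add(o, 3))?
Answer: Rational(-203752, 25) ≈ -8150.1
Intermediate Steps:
Function('S')(g, o) = Mul(Add(-4, g), Add(3, o))
H = Rational(-2, 25) (H = Mul(Pow(5, -1), Add(Add(-12, Mul(-4, 1), Mul(3, Mul(-3, Pow(5, -1))), Mul(Mul(-3, Pow(5, -1)), 1)), 18)) = Mul(Rational(1, 5), Add(Add(-12, -4, Mul(3, Mul(-3, Rational(1, 5))), Mul(Mul(-3, Rational(1, 5)), 1)), 18)) = Mul(Rational(1, 5), Add(Add(-12, -4, Mul(3, Rational(-3, 5)), Mul(Rational(-3, 5), 1)), 18)) = Mul(Rational(1, 5), Add(Add(-12, -4, Rational(-9, 5), Rational(-3, 5)), 18)) = Mul(Rational(1, 5), Add(Rational(-92, 5), 18)) = Mul(Rational(1, 5), Rational(-2, 5)) = Rational(-2, 25) ≈ -0.080000)
Add(H, Mul(Mul(5, 10), -163)) = Add(Rational(-2, 25), Mul(Mul(5, 10), -163)) = Add(Rational(-2, 25), Mul(50, -163)) = Add(Rational(-2, 25), -8150) = Rational(-203752, 25)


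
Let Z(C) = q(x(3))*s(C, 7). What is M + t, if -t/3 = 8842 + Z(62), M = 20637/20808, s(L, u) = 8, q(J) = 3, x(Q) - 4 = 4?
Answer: -61492283/2312 ≈ -26597.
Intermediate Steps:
x(Q) = 8 (x(Q) = 4 + 4 = 8)
M = 2293/2312 (M = 20637*(1/20808) = 2293/2312 ≈ 0.99178)
Z(C) = 24 (Z(C) = 3*8 = 24)
t = -26598 (t = -3*(8842 + 24) = -3*8866 = -26598)
M + t = 2293/2312 - 26598 = -61492283/2312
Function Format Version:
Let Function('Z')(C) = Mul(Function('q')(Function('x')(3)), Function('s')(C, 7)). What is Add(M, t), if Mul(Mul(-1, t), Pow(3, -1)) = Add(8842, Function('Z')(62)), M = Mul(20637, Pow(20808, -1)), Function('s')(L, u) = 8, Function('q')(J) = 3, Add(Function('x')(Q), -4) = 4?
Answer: Rational(-61492283, 2312) ≈ -26597.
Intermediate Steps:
Function('x')(Q) = 8 (Function('x')(Q) = Add(4, 4) = 8)
M = Rational(2293, 2312) (M = Mul(20637, Rational(1, 20808)) = Rational(2293, 2312) ≈ 0.99178)
Function('Z')(C) = 24 (Function('Z')(C) = Mul(3, 8) = 24)
t = -26598 (t = Mul(-3, Add(8842, 24)) = Mul(-3, 8866) = -26598)
Add(M, t) = Add(Rational(2293, 2312), -26598) = Rational(-61492283, 2312)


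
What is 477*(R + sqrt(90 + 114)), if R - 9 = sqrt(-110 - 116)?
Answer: 4293 + 954*sqrt(51) + 477*I*sqrt(226) ≈ 11106.0 + 7170.9*I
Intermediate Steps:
R = 9 + I*sqrt(226) (R = 9 + sqrt(-110 - 116) = 9 + sqrt(-226) = 9 + I*sqrt(226) ≈ 9.0 + 15.033*I)
477*(R + sqrt(90 + 114)) = 477*((9 + I*sqrt(226)) + sqrt(90 + 114)) = 477*((9 + I*sqrt(226)) + sqrt(204)) = 477*((9 + I*sqrt(226)) + 2*sqrt(51)) = 477*(9 + 2*sqrt(51) + I*sqrt(226)) = 4293 + 954*sqrt(51) + 477*I*sqrt(226)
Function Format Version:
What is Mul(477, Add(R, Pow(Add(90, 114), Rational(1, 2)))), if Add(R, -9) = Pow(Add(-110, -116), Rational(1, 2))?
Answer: Add(4293, Mul(954, Pow(51, Rational(1, 2))), Mul(477, I, Pow(226, Rational(1, 2)))) ≈ Add(11106., Mul(7170.9, I))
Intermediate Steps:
R = Add(9, Mul(I, Pow(226, Rational(1, 2)))) (R = Add(9, Pow(Add(-110, -116), Rational(1, 2))) = Add(9, Pow(-226, Rational(1, 2))) = Add(9, Mul(I, Pow(226, Rational(1, 2)))) ≈ Add(9.0000, Mul(15.033, I)))
Mul(477, Add(R, Pow(Add(90, 114), Rational(1, 2)))) = Mul(477, Add(Add(9, Mul(I, Pow(226, Rational(1, 2)))), Pow(Add(90, 114), Rational(1, 2)))) = Mul(477, Add(Add(9, Mul(I, Pow(226, Rational(1, 2)))), Pow(204, Rational(1, 2)))) = Mul(477, Add(Add(9, Mul(I, Pow(226, Rational(1, 2)))), Mul(2, Pow(51, Rational(1, 2))))) = Mul(477, Add(9, Mul(2, Pow(51, Rational(1, 2))), Mul(I, Pow(226, Rational(1, 2))))) = Add(4293, Mul(954, Pow(51, Rational(1, 2))), Mul(477, I, Pow(226, Rational(1, 2))))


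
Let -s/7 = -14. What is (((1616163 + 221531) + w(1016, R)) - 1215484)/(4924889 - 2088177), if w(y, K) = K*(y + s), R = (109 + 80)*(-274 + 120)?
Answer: -15900937/1418356 ≈ -11.211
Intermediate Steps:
s = 98 (s = -7*(-14) = 98)
R = -29106 (R = 189*(-154) = -29106)
w(y, K) = K*(98 + y) (w(y, K) = K*(y + 98) = K*(98 + y))
(((1616163 + 221531) + w(1016, R)) - 1215484)/(4924889 - 2088177) = (((1616163 + 221531) - 29106*(98 + 1016)) - 1215484)/(4924889 - 2088177) = ((1837694 - 29106*1114) - 1215484)/2836712 = ((1837694 - 32424084) - 1215484)*(1/2836712) = (-30586390 - 1215484)*(1/2836712) = -31801874*1/2836712 = -15900937/1418356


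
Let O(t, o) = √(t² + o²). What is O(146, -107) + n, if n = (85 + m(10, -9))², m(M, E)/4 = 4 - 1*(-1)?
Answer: 11025 + √32765 ≈ 11206.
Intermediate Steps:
O(t, o) = √(o² + t²)
m(M, E) = 20 (m(M, E) = 4*(4 - 1*(-1)) = 4*(4 + 1) = 4*5 = 20)
n = 11025 (n = (85 + 20)² = 105² = 11025)
O(146, -107) + n = √((-107)² + 146²) + 11025 = √(11449 + 21316) + 11025 = √32765 + 11025 = 11025 + √32765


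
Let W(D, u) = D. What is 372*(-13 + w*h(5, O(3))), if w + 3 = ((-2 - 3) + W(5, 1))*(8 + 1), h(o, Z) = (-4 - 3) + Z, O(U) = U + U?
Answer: -3720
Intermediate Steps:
O(U) = 2*U
h(o, Z) = -7 + Z
w = -3 (w = -3 + ((-2 - 3) + 5)*(8 + 1) = -3 + (-5 + 5)*9 = -3 + 0*9 = -3 + 0 = -3)
372*(-13 + w*h(5, O(3))) = 372*(-13 - 3*(-7 + 2*3)) = 372*(-13 - 3*(-7 + 6)) = 372*(-13 - 3*(-1)) = 372*(-13 + 3) = 372*(-10) = -3720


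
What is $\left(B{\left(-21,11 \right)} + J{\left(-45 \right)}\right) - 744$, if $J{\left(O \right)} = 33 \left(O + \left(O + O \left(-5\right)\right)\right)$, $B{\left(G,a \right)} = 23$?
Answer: $3734$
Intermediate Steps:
$J{\left(O \right)} = - 99 O$ ($J{\left(O \right)} = 33 \left(O + \left(O - 5 O\right)\right) = 33 \left(O - 4 O\right) = 33 \left(- 3 O\right) = - 99 O$)
$\left(B{\left(-21,11 \right)} + J{\left(-45 \right)}\right) - 744 = \left(23 - -4455\right) - 744 = \left(23 + 4455\right) - 744 = 4478 - 744 = 3734$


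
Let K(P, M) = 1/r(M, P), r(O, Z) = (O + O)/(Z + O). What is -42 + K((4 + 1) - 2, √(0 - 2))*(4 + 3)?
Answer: -77/2 - 21*I*√2/4 ≈ -38.5 - 7.4246*I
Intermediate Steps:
r(O, Z) = 2*O/(O + Z) (r(O, Z) = (2*O)/(O + Z) = 2*O/(O + Z))
K(P, M) = (M + P)/(2*M) (K(P, M) = 1/(2*M/(M + P)) = (M + P)/(2*M))
-42 + K((4 + 1) - 2, √(0 - 2))*(4 + 3) = -42 + ((√(0 - 2) + ((4 + 1) - 2))/(2*(√(0 - 2))))*(4 + 3) = -42 + ((√(-2) + (5 - 2))/(2*(√(-2))))*7 = -42 + ((I*√2 + 3)/(2*((I*√2))))*7 = -42 + ((-I*√2/2)*(3 + I*√2)/2)*7 = -42 - I*√2*(3 + I*√2)/4*7 = -42 - 7*I*√2*(3 + I*√2)/4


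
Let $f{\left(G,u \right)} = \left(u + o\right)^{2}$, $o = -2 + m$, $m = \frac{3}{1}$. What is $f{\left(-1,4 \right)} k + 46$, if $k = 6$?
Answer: $196$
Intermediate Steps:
$m = 3$ ($m = 3 \cdot 1 = 3$)
$o = 1$ ($o = -2 + 3 = 1$)
$f{\left(G,u \right)} = \left(1 + u\right)^{2}$ ($f{\left(G,u \right)} = \left(u + 1\right)^{2} = \left(1 + u\right)^{2}$)
$f{\left(-1,4 \right)} k + 46 = \left(1 + 4\right)^{2} \cdot 6 + 46 = 5^{2} \cdot 6 + 46 = 25 \cdot 6 + 46 = 150 + 46 = 196$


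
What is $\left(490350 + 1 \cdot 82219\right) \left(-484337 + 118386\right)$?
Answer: $-209532198119$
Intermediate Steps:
$\left(490350 + 1 \cdot 82219\right) \left(-484337 + 118386\right) = \left(490350 + 82219\right) \left(-365951\right) = 572569 \left(-365951\right) = -209532198119$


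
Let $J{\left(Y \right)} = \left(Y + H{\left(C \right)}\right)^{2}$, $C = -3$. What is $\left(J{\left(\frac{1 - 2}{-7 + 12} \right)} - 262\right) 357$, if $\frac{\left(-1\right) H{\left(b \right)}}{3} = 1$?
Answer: $- \frac{2246958}{25} \approx -89878.0$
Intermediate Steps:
$H{\left(b \right)} = -3$ ($H{\left(b \right)} = \left(-3\right) 1 = -3$)
$J{\left(Y \right)} = \left(-3 + Y\right)^{2}$ ($J{\left(Y \right)} = \left(Y - 3\right)^{2} = \left(-3 + Y\right)^{2}$)
$\left(J{\left(\frac{1 - 2}{-7 + 12} \right)} - 262\right) 357 = \left(\left(-3 + \frac{1 - 2}{-7 + 12}\right)^{2} - 262\right) 357 = \left(\left(-3 - \frac{1}{5}\right)^{2} - 262\right) 357 = \left(\left(- \frac{16}{5}\right)^{2} - 262\right) 357 = \left(\frac{256}{25} - 262\right) 357 = \left(- \frac{6294}{25}\right) 357 = - \frac{2246958}{25}$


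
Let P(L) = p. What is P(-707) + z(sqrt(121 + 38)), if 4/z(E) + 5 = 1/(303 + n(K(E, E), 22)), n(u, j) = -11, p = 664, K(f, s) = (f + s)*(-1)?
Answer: 967608/1459 ≈ 663.20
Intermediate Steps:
K(f, s) = -f - s
P(L) = 664
z(E) = -1168/1459 (z(E) = 4/(-5 + 1/(303 - 11)) = 4/(-5 + 1/292) = 4/(-1459/292) = 4*(-292/1459) = -1168/1459)
P(-707) + z(sqrt(121 + 38)) = 664 - 1168/1459 = 967608/1459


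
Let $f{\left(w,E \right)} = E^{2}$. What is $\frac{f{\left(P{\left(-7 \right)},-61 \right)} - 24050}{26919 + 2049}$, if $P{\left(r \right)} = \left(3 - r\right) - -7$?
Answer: $- \frac{20329}{28968} \approx -0.70177$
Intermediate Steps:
$P{\left(r \right)} = 10 - r$ ($P{\left(r \right)} = \left(3 - r\right) + 7 = 10 - r$)
$\frac{f{\left(P{\left(-7 \right)},-61 \right)} - 24050}{26919 + 2049} = \frac{\left(-61\right)^{2} - 24050}{26919 + 2049} = \frac{3721 - 24050}{28968} = \left(-20329\right) \frac{1}{28968} = - \frac{20329}{28968}$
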